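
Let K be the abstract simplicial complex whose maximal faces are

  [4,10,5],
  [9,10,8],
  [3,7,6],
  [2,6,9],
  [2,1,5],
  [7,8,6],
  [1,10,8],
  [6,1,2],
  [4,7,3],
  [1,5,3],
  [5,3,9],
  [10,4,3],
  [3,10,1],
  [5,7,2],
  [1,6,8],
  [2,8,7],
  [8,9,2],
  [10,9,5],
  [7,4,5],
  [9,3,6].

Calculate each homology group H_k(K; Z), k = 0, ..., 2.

Take the total order 1 < 2 < 3 < 4 < 5 < 6 < 7 < 8 < 9 < 10 on the vertex set. Then K (dimension 2) consists of the simplices:

  0-simplices (10): [1], [2], [3], [4], [5], [6], [7], [8], [9], [10]
  1-simplices (30): (30 of them)
  2-simplices (20): (20 of them)

Hence C_0 ≅ Z^10, C_1 ≅ Z^30, C_2 ≅ Z^20.

The boundary map ∂_1: C_1 → C_0 is given by ∂[p,q] = [q] − [p].
The resulting 10×30 matrix has rank 9, and its Smith normal form has invariant factors (1,1,1,1,1,1,1,1,1).

The boundary map ∂_2: C_2 → C_1 maps a triangle to the signed sum of its edges. For instance
  ∂[3,4,7] = [4,7] − [3,7] + [3,4],
  ∂[1,2,5] = [2,5] − [1,5] + [1,2].
The 30×20 boundary matrix has rank 20 and Smith normal form diag(1,1,1,1,1,1,1,1,1,1,1,1,1,1,1,1,1,1,1,2).

Reading off H_k = ker ∂_k / im ∂_{k+1}:

  H_0: rank C_0 − rank ∂_1 = 10 − 9 = 1, and the invariant factors of ∂_1 are all 1, so H_0 = Z.
  H_1: rank ker ∂_1 − rank ∂_2 = (30 − 9) − 20 = 1, and ∂_2 has invariant factor 2 > 1, so H_1 = Z ⊕ Z/2Z.
  H_2: rank ker ∂_2 − rank ∂_3 = (20 − 20) − 0 = 0, and there is no ∂_3, so H_2 = 0.

As a check, the Euler characteristic is 10 − 30 + 20 = 0, which agrees with 1 − 1 + 0 = 0.

H_0 = Z,  H_1 = Z ⊕ Z/2Z,  H_2 = 0.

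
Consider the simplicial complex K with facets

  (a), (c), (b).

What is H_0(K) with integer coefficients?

H_0 ≅ Z^3.

We work with the vertex ordering a < b < c. The simplices of K, each written with vertices in increasing order, are:

  0-simplices (3): a, b, c

giving chain groups C_0 ≅ Z^3.

Reading off H_k = ker ∂_k / im ∂_{k+1}:

  H_0: rank C_0 − rank ∂_1 = 3 − 0 = 3, and there is no ∂_1, so H_0 ≅ Z^3.

(K is a triangulation of a set of 3 points.)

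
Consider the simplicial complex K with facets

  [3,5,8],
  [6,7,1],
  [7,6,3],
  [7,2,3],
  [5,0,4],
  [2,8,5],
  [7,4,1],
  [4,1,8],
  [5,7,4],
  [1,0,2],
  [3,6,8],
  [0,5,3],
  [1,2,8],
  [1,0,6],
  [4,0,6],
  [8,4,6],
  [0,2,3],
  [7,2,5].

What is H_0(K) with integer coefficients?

Order the vertices as 0 < 1 < 2 < 3 < 4 < 5 < 6 < 7 < 8. Listing each simplex with vertices in this order, K has dimension 2 with simplices:

  0-simplices (9): [0], [1], [2], [3], [4], [5], [6], [7], [8]
  1-simplices (27): (27 of them)
  2-simplices (18): [0,1,2], [0,1,6], [0,2,3], [0,3,5], [0,4,5], [0,4,6], [1,2,8], [1,4,7], [1,4,8], [1,6,7], [2,3,7], [2,5,7], [2,5,8], [3,5,8], [3,6,7], [3,6,8], [4,5,7], [4,6,8]

so the chain groups are C_0 ≅ Z^9, C_1 ≅ Z^27, C_2 ≅ Z^18.

The boundary map ∂_1: C_1 → C_0 sends each edge [p,q] (with p < q) to q − p. For instance
  ∂[5,8] = [8] − [5].
This gives a 9×27 integer matrix of rank 8; reducing to Smith normal form yields diagonal entries (1,1,1,1,1,1,1,1).

∂_2: C_2 → C_1 maps a triangle to the signed sum of its edges. For instance
  ∂[0,4,5] = [4,5] − [0,5] + [0,4],
  ∂[2,5,8] = [5,8] − [2,8] + [2,5].
As a 27×18 matrix over Z this has rank 18, with invariant factors (1,1,1,1,1,1,1,1,1,1,1,1,1,1,1,1,1,2).

Now H_k = ker ∂_k / im ∂_{k+1}, so:

  H_0: rank C_0 − rank ∂_1 = 9 − 8 = 1, and the invariant factors of ∂_1 are all 1, so H_0 ≅ Z.

(K is a triangulation of the Klein bottle.)

H_0 ≅ Z.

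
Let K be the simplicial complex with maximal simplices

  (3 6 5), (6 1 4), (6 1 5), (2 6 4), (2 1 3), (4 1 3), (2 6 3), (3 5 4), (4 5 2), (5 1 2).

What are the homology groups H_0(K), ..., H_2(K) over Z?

H_0 ≅ Z,  H_1 ≅ Z/2,  H_2 = 0.

Fix the vertex order 1 < 2 < 3 < 4 < 5 < 6 and write every simplex with vertices in increasing order. Then dim K = 2 and the simplices of K are:

  0-simplices (6): [1], [2], [3], [4], [5], [6]
  1-simplices (15): [1,2], [1,3], [1,4], [1,5], [1,6], [2,3], [2,4], [2,5], [2,6], [3,4], [3,5], [3,6], [4,5], [4,6], [5,6]
  2-simplices (10): [1,2,3], [1,2,5], [1,3,4], [1,4,6], [1,5,6], [2,3,6], [2,4,5], [2,4,6], [3,4,5], [3,5,6]

Hence C_0 ≅ Z^6, C_1 ≅ Z^15, C_2 ≅ Z^10.

∂_1: C_1 → C_0 sends each edge [p,q] (with p < q) to q − p. For instance
  ∂[3,4] = [4] − [3].
This gives a 6×15 integer matrix of rank 5; reducing to Smith normal form yields diagonal entries (1,1,1,1,1).

Boundary ∂_2: C_2 → C_1 sends each 2-simplex [p,q,r] to [q,r] − [p,r] + [p,q]. For instance
  ∂[1,2,3] = [2,3] − [1,3] + [1,2],
  ∂[2,4,6] = [4,6] − [2,6] + [2,4].
This gives a 15×10 integer matrix of rank 10; reducing to Smith normal form yields diagonal entries (1,1,1,1,1,1,1,1,1,2).

Now H_k = ker ∂_k / im ∂_{k+1}, so:

  H_0: rank C_0 − rank ∂_1 = 6 − 5 = 1, and the invariant factors of ∂_1 are all 1, so H_0 ≅ Z.
  H_1: rank ker ∂_1 − rank ∂_2 = (15 − 5) − 10 = 0, and ∂_2 has invariant factor 2 > 1, so H_1 ≅ Z/2.
  H_2: rank ker ∂_2 − rank ∂_3 = (10 − 10) − 0 = 0, and there is no ∂_3, so H_2 ≅ 0.

(K is a triangulation of the real projective plane RP^2.)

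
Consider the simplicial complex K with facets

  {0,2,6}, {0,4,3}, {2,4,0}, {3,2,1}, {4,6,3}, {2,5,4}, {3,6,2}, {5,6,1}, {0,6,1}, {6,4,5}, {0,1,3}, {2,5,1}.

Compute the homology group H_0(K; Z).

H_0 ≅ Z.

Fix the vertex order 0 < 1 < 2 < 3 < 4 < 5 < 6 and write every simplex with vertices in increasing order. Then dim K = 2 and the simplices of K are:

  0-simplices (7): [0], [1], [2], [3], [4], [5], [6]
  1-simplices (18): [0,1], [0,2], [0,3], [0,4], [0,6], [1,2], [1,3], [1,5], [1,6], [2,3], [2,4], [2,5], [2,6], [3,4], [3,6], [4,5], [4,6], [5,6]
  2-simplices (12): [0,1,3], [0,1,6], [0,2,4], [0,2,6], [0,3,4], [1,2,3], [1,2,5], [1,5,6], [2,3,6], [2,4,5], [3,4,6], [4,5,6]

so the chain groups are C_0 ≅ Z^7, C_1 ≅ Z^18, C_2 ≅ Z^12.

The boundary map ∂_1: C_1 → C_0 sends each edge [p,q] (with p < q) to q − p.
This gives a 7×18 integer matrix of rank 6; reducing to Smith normal form yields diagonal entries (1,1,1,1,1,1).

∂_2: C_2 → C_1 sends each 2-simplex [p,q,r] to [q,r] − [p,r] + [p,q]. For instance
  ∂[1,5,6] = [5,6] − [1,6] + [1,5],
  ∂[2,3,6] = [3,6] − [2,6] + [2,3].
The resulting 18×12 matrix has rank 12, and its Smith normal form has invariant factors (1,1,1,1,1,1,1,1,1,1,1,2).

Reading off H_k = ker ∂_k / im ∂_{k+1}:

  H_0: rank C_0 − rank ∂_1 = 7 − 6 = 1, and the invariant factors of ∂_1 are all 1, so H_0 = Z.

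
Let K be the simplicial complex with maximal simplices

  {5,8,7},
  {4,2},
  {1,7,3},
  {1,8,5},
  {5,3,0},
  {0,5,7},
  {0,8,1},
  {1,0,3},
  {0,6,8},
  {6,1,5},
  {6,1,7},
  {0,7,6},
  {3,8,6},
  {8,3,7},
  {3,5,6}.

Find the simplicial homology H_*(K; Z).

H_0 ≅ Z^2,  H_1 ≅ Z^2,  H_2 ≅ Z.

Fix the vertex order 0 < 1 < 2 < 3 < 4 < 5 < 6 < 7 < 8 and write every simplex with vertices in increasing order. Then dim K = 2 and the simplices of K are:

  0-simplices (9): [0], [1], [2], [3], [4], [5], [6], [7], [8]
  1-simplices (22): [0,1], [0,3], [0,5], [0,6], [0,7], [0,8], [1,3], [1,5], [1,6], [1,7], [1,8], [2,4], [3,5], [3,6], [3,7], [3,8], [5,6], [5,7], [5,8], [6,7], [6,8], [7,8]
  2-simplices (14): [0,1,3], [0,1,8], [0,3,5], [0,5,7], [0,6,7], [0,6,8], [1,3,7], [1,5,6], [1,5,8], [1,6,7], [3,5,6], [3,6,8], [3,7,8], [5,7,8]

so the chain groups are C_0 ≅ Z^9, C_1 ≅ Z^22, C_2 ≅ Z^14.

Boundary ∂_1: C_1 → C_0 sends each edge [p,q] (with p < q) to q − p.
The resulting 9×22 matrix has rank 7, and its Smith normal form has invariant factors (1,1,1,1,1,1,1).

∂_2: C_2 → C_1 maps a triangle to the signed sum of its edges. For instance
  ∂[1,5,6] = [5,6] − [1,6] + [1,5],
  ∂[3,6,8] = [6,8] − [3,8] + [3,6].
As a 22×14 matrix over Z this has rank 13, with invariant factors (1,1,1,1,1,1,1,1,1,1,1,1,1).

From H_k ≅ ker(∂_k) / im(∂_{k+1}) we obtain:

  H_0: rank C_0 − rank ∂_1 = 9 − 7 = 2, and the invariant factors of ∂_1 are all 1, so H_0 ≅ Z^2.
  H_1: rank ker ∂_1 − rank ∂_2 = (22 − 7) − 13 = 2, and the invariant factors of ∂_2 are all 1, so H_1 ≅ Z^2.
  H_2: rank ker ∂_2 − rank ∂_3 = (14 − 13) − 0 = 1, and there is no ∂_3, so H_2 ≅ Z.

As a check, the Euler characteristic is 9 − 22 + 14 = 1, which agrees with 2 − 2 + 1 = 1.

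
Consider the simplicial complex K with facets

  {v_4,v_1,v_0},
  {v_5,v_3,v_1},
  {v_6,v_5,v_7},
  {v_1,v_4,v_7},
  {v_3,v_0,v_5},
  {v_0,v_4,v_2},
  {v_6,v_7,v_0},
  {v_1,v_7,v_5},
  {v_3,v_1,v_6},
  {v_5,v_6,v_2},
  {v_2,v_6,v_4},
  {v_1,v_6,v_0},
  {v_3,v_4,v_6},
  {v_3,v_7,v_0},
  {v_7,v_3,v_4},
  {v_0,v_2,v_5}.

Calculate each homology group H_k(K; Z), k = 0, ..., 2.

H_0 ≅ Z,  H_1 ≅ Z^2,  H_2 ≅ Z.

K has 8 vertices, 24 edges, 16 triangles.
rank ∂_0 = 0, rank ∂_1 = 7 ⇒ b_0 = 8 − 0 − 7 = 1; all invariant factors of ∂_1 are 1 so no torsion. So H_0 ≅ Z.
rank ∂_1 = 7, rank ∂_2 = 15 ⇒ b_1 = 24 − 7 − 15 = 2; all invariant factors of ∂_2 are 1 so no torsion. So H_1 ≅ Z^2.
rank ∂_2 = 15, rank ∂_3 = 0 ⇒ b_2 = 16 − 15 − 0 = 1. So H_2 ≅ Z.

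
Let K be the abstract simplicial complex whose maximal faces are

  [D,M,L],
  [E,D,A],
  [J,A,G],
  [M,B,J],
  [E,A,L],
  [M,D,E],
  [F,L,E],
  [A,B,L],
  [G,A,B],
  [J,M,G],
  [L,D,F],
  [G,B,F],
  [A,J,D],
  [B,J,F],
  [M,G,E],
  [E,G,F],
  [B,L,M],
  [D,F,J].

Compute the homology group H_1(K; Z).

H_1 = Z ⊕ Z/2Z.

Order the vertices as A < B < D < E < F < G < J < L < M. Listing each simplex with vertices in this order, K has dimension 2 with simplices:

  0-simplices (9): A, B, D, E, F, G, J, L, M
  1-simplices (27): AB, AD, AE, AG, AJ, AL, BF, BG, BJ, BL, BM, DE, DF, DJ, DL, DM, EF, EG, EL, EM, FG, FJ, FL, GJ, GM, JM, LM
  2-simplices (18): ABG, ABL, ADE, ADJ, AEL, AGJ, BFG, BFJ, BJM, BLM, DEM, DFJ, DFL, DLM, EFG, EFL, EGM, GJM

Hence C_0 ≅ Z^9, C_1 ≅ Z^27, C_2 ≅ Z^18.

∂_1: C_1 → C_0 is given by ∂[p,q] = [q] − [p]. For instance
  ∂DF = F − D.
The 9×27 boundary matrix has rank 8 and Smith normal form diag(1,1,1,1,1,1,1,1).

Boundary ∂_2: C_2 → C_1 maps a triangle to the signed sum of its edges. For instance
  ∂ABL = BL − AL + AB,
  ∂DFJ = FJ − DJ + DF.
The 27×18 boundary matrix has rank 18 and Smith normal form diag(1,1,1,1,1,1,1,1,1,1,1,1,1,1,1,1,1,2).

From H_k ≅ ker(∂_k) / im(∂_{k+1}) we obtain:

  H_1: rank ker ∂_1 − rank ∂_2 = (27 − 8) − 18 = 1, and ∂_2 has invariant factor 2 > 1, so H_1 = Z ⊕ Z/2Z.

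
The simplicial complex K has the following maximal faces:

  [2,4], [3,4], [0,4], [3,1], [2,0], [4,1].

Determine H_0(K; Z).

H_0 = Z.

Fix the vertex order 0 < 1 < 2 < 3 < 4 and write every simplex with vertices in increasing order. Then dim K = 1 and the simplices of K are:

  0-simplices (5): [0], [1], [2], [3], [4]
  1-simplices (6): [0,2], [0,4], [1,3], [1,4], [2,4], [3,4]

giving chain groups C_0 ≅ Z^5, C_1 ≅ Z^6.

The boundary map ∂_1: C_1 → C_0 is given by ∂[p,q] = [q] − [p].
As a 5×6 matrix over Z this has rank 4, with invariant factors (1,1,1,1).

Now H_k = ker ∂_k / im ∂_{k+1}, so:

  H_0: rank C_0 − rank ∂_1 = 5 − 4 = 1, and the invariant factors of ∂_1 are all 1, so H_0 ≅ Z.

(K is a triangulation of a wedge of 2 circles.)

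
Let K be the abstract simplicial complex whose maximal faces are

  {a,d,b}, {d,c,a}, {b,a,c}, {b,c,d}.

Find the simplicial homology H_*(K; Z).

H_0 ≅ Z,  H_1 = 0,  H_2 ≅ Z.

Fix the vertex order a < b < c < d and write every simplex with vertices in increasing order. Then dim K = 2 and the simplices of K are:

  0-simplices (4): a, b, c, d
  1-simplices (6): ab, ac, ad, bc, bd, cd
  2-simplices (4): abc, abd, acd, bcd

so the chain groups are C_0 ≅ Z^4, C_1 ≅ Z^6, C_2 ≅ Z^4.

The boundary map ∂_1: C_1 → C_0 sends each edge [p,q] (with p < q) to q − p. For instance
  ∂bd = d − b.
This gives a 4×6 integer matrix of rank 3; reducing to Smith normal form yields diagonal entries (1,1,1).

Boundary ∂_2: C_2 → C_1 maps a triangle to the signed sum of its edges. For instance
  ∂abc = bc − ac + ab,
  ∂abd = bd − ad + ab.
This gives a 6×4 integer matrix of rank 3; reducing to Smith normal form yields diagonal entries (1,1,1).

From H_k ≅ ker(∂_k) / im(∂_{k+1}) we obtain:

  H_0: rank C_0 − rank ∂_1 = 4 − 3 = 1, and the invariant factors of ∂_1 are all 1, so H_0 ≅ Z.
  H_1: rank ker ∂_1 − rank ∂_2 = (6 − 3) − 3 = 0, and the invariant factors of ∂_2 are all 1, so H_1 ≅ 0.
  H_2: rank ker ∂_2 − rank ∂_3 = (4 − 3) − 0 = 1, and there is no ∂_3, so H_2 ≅ Z.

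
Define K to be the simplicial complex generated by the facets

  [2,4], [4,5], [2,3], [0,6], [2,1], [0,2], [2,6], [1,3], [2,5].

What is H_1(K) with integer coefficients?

Fix the vertex order 0 < 1 < 2 < 3 < 4 < 5 < 6 and write every simplex with vertices in increasing order. Then dim K = 1 and the simplices of K are:

  0-simplices (7): [0], [1], [2], [3], [4], [5], [6]
  1-simplices (9): [0,2], [0,6], [1,2], [1,3], [2,3], [2,4], [2,5], [2,6], [4,5]

giving chain groups C_0 ≅ Z^7, C_1 ≅ Z^9.

The boundary map ∂_1: C_1 → C_0 maps an edge to its endpoints' difference, ∂[p,q] = q − p. For instance
  ∂[2,6] = [6] − [2].
The resulting 7×9 matrix has rank 6, and its Smith normal form has invariant factors (1,1,1,1,1,1).

Computing H_k = (kernel of ∂_k) / (image of ∂_{k+1}):

  H_1: rank ker ∂_1 − rank ∂_2 = (9 − 6) − 0 = 3, and there is no ∂_2, so H_1 ≅ Z^3.

H_1 ≅ Z^3.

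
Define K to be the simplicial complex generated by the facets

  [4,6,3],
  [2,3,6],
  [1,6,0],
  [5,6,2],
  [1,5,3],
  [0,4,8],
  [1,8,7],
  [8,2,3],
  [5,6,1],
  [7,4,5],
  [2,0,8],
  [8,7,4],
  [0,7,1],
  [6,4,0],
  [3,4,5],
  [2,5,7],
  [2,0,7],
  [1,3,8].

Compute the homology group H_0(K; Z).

H_0 = Z.

Take the total order 0 < 1 < 2 < 3 < 4 < 5 < 6 < 7 < 8 on the vertex set. Then K (dimension 2) consists of the simplices:

  0-simplices (9): [0], [1], [2], [3], [4], [5], [6], [7], [8]
  1-simplices (27): (27 of them)
  2-simplices (18): [0,1,6], [0,1,7], [0,2,7], [0,2,8], [0,4,6], [0,4,8], [1,3,5], [1,3,8], [1,5,6], [1,7,8], [2,3,6], [2,3,8], [2,5,6], [2,5,7], [3,4,5], [3,4,6], [4,5,7], [4,7,8]

Hence C_0 ≅ Z^9, C_1 ≅ Z^27, C_2 ≅ Z^18.

The boundary map ∂_1: C_1 → C_0 sends each edge [p,q] (with p < q) to q − p. For instance
  ∂[3,8] = [8] − [3].
This gives a 9×27 integer matrix of rank 8; reducing to Smith normal form yields diagonal entries (1,1,1,1,1,1,1,1).

∂_2: C_2 → C_1 sends each 2-simplex [p,q,r] to [q,r] − [p,r] + [p,q]. For instance
  ∂[0,2,7] = [2,7] − [0,7] + [0,2],
  ∂[1,3,5] = [3,5] − [1,5] + [1,3].
As a 27×18 matrix over Z this has rank 18, with invariant factors (1,1,1,1,1,1,1,1,1,1,1,1,1,1,1,1,1,2).

Now H_k = ker ∂_k / im ∂_{k+1}, so:

  H_0: rank C_0 − rank ∂_1 = 9 − 8 = 1, and the invariant factors of ∂_1 are all 1, so H_0 = Z.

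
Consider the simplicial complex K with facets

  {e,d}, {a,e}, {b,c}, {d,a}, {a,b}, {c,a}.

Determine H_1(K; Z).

H_1 = Z^2.

Fix the vertex order a < b < c < d < e and write every simplex with vertices in increasing order. Then dim K = 1 and the simplices of K are:

  0-simplices (5): a, b, c, d, e
  1-simplices (6): ab, ac, ad, ae, bc, de

giving chain groups C_0 ≅ Z^5, C_1 ≅ Z^6.

∂_1: C_1 → C_0 maps an edge to its endpoints' difference, ∂[p,q] = q − p. For instance
  ∂bc = c − b.
This gives a 5×6 integer matrix of rank 4; reducing to Smith normal form yields diagonal entries (1,1,1,1).

From H_k ≅ ker(∂_k) / im(∂_{k+1}) we obtain:

  H_1: rank ker ∂_1 − rank ∂_2 = (6 − 4) − 0 = 2, and there is no ∂_2, so H_1 = Z^2.

(K is a triangulation of a wedge of 2 circles.)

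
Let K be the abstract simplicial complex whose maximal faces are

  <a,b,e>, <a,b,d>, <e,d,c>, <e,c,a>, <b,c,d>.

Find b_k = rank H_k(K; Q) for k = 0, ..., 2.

b_0 = 1, b_1 = 1, b_2 = 0.

Order the vertices as a < b < c < d < e. Listing each simplex with vertices in this order, K has dimension 2 with simplices:

  0-simplices (5): a, b, c, d, e
  1-simplices (10): ab, ac, ad, ae, bc, bd, be, cd, ce, de
  2-simplices (5): abd, abe, ace, bcd, cde

so the chain groups are C_0 ≅ Z^5, C_1 ≅ Z^10, C_2 ≅ Z^5.

Boundary ∂_1: C_1 → C_0 is given by ∂[p,q] = [q] − [p].
As a 5×10 matrix over Z this has rank 4, with invariant factors (1,1,1,1).

Boundary ∂_2: C_2 → C_1 sends each 2-simplex [p,q,r] to [q,r] − [p,r] + [p,q]. For instance
  ∂bcd = cd − bd + bc,
  ∂ace = ce − ae + ac.
As a 10×5 matrix over Z this has rank 5, with invariant factors (1,1,1,1,1).

Computing H_k = (kernel of ∂_k) / (image of ∂_{k+1}):

  H_0: rank C_0 − rank ∂_1 = 5 − 4 = 1, and the invariant factors of ∂_1 are all 1, so H_0 = Z.
  H_1: rank ker ∂_1 − rank ∂_2 = (10 − 4) − 5 = 1, and the invariant factors of ∂_2 are all 1, so H_1 = Z.
  H_2: rank ker ∂_2 − rank ∂_3 = (5 − 5) − 0 = 0, and there is no ∂_3, so H_2 = 0.

As a check, the Euler characteristic is 5 − 10 + 5 = 0, which agrees with 1 − 1 + 0 = 0.

Hence the Betti numbers are b_0 = 1, b_1 = 1, b_2 = 0.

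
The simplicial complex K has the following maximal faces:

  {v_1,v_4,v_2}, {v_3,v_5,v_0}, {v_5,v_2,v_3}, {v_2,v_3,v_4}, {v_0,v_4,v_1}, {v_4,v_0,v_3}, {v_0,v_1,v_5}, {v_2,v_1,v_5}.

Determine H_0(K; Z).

Order the vertices as v_0 < v_1 < v_2 < v_3 < v_4 < v_5. Listing each simplex with vertices in this order, K has dimension 2 with simplices:

  0-simplices (6): [v_0], [v_1], [v_2], [v_3], [v_4], [v_5]
  1-simplices (12): [v_0,v_1], [v_0,v_3], [v_0,v_4], [v_0,v_5], [v_1,v_2], [v_1,v_4], [v_1,v_5], [v_2,v_3], [v_2,v_4], [v_2,v_5], [v_3,v_4], [v_3,v_5]
  2-simplices (8): [v_0,v_1,v_4], [v_0,v_1,v_5], [v_0,v_3,v_4], [v_0,v_3,v_5], [v_1,v_2,v_4], [v_1,v_2,v_5], [v_2,v_3,v_4], [v_2,v_3,v_5]

Hence C_0 ≅ Z^6, C_1 ≅ Z^12, C_2 ≅ Z^8.

Boundary ∂_1: C_1 → C_0 is given by ∂[p,q] = [q] − [p]. For instance
  ∂[v_0,v_4] = [v_4] − [v_0].
The resulting 6×12 matrix has rank 5, and its Smith normal form has invariant factors (1,1,1,1,1).

The boundary map ∂_2: C_2 → C_1 sends each 2-simplex [p,q,r] to [q,r] − [p,r] + [p,q]. For instance
  ∂[v_2,v_3,v_4] = [v_3,v_4] − [v_2,v_4] + [v_2,v_3],
  ∂[v_0,v_1,v_4] = [v_1,v_4] − [v_0,v_4] + [v_0,v_1].
The resulting 12×8 matrix has rank 7, and its Smith normal form has invariant factors (1,1,1,1,1,1,1).

Reading off H_k = ker ∂_k / im ∂_{k+1}:

  H_0: rank C_0 − rank ∂_1 = 6 − 5 = 1, and the invariant factors of ∂_1 are all 1, so H_0 ≅ Z.

H_0 ≅ Z.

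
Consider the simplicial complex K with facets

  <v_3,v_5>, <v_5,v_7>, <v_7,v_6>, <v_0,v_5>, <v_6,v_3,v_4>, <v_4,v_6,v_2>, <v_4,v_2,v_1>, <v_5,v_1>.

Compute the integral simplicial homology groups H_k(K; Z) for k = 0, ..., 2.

H_0 = Z,  H_1 = Z^2,  H_2 = 0.

We work with the vertex ordering v_0 < v_1 < v_2 < v_3 < v_4 < v_5 < v_6 < v_7. The simplices of K, each written with vertices in increasing order, are:

  0-simplices (8): [v_0], [v_1], [v_2], [v_3], [v_4], [v_5], [v_6], [v_7]
  1-simplices (12): [v_0,v_5], [v_1,v_2], [v_1,v_4], [v_1,v_5], [v_2,v_4], [v_2,v_6], [v_3,v_4], [v_3,v_5], [v_3,v_6], [v_4,v_6], [v_5,v_7], [v_6,v_7]
  2-simplices (3): [v_1,v_2,v_4], [v_2,v_4,v_6], [v_3,v_4,v_6]

so the chain groups are C_0 ≅ Z^8, C_1 ≅ Z^12, C_2 ≅ Z^3.

Boundary ∂_1: C_1 → C_0 sends each edge [p,q] (with p < q) to q − p. For instance
  ∂[v_1,v_2] = [v_2] − [v_1].
As a 8×12 matrix over Z this has rank 7, with invariant factors (1,1,1,1,1,1,1).

Boundary ∂_2: C_2 → C_1 acts by ∂[p,q,r] = [q,r] − [p,r] + [p,q]. For instance
  ∂[v_3,v_4,v_6] = [v_4,v_6] − [v_3,v_6] + [v_3,v_4],
  ∂[v_2,v_4,v_6] = [v_4,v_6] − [v_2,v_6] + [v_2,v_4].
The resulting 12×3 matrix has rank 3, and its Smith normal form has invariant factors (1,1,1).

Computing H_k = (kernel of ∂_k) / (image of ∂_{k+1}):

  H_0: rank C_0 − rank ∂_1 = 8 − 7 = 1, and the invariant factors of ∂_1 are all 1, so H_0 = Z.
  H_1: rank ker ∂_1 − rank ∂_2 = (12 − 7) − 3 = 2, and the invariant factors of ∂_2 are all 1, so H_1 = Z^2.
  H_2: rank ker ∂_2 − rank ∂_3 = (3 − 3) − 0 = 0, and there is no ∂_3, so H_2 = 0.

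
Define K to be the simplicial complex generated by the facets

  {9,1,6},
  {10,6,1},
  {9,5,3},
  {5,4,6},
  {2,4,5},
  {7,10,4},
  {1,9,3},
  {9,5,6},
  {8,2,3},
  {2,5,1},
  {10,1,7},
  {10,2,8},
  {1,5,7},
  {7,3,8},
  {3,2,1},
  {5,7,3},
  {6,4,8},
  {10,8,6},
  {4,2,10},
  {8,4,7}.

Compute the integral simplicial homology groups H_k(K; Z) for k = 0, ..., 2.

H_0 = Z,  H_1 = Z × Z/2,  H_2 = 0.

Fix the vertex order 1 < 2 < 3 < 4 < 5 < 6 < 7 < 8 < 9 < 10 and write every simplex with vertices in increasing order. Then dim K = 2 and the simplices of K are:

  0-simplices (10): [1], [2], [3], [4], [5], [6], [7], [8], [9], [10]
  1-simplices (30): (30 of them)
  2-simplices (20): (20 of them)

so the chain groups are C_0 ≅ Z^10, C_1 ≅ Z^30, C_2 ≅ Z^20.

Boundary ∂_1: C_1 → C_0 maps an edge to its endpoints' difference, ∂[p,q] = q − p. For instance
  ∂[5,9] = [9] − [5].
As a 10×30 matrix over Z this has rank 9, with invariant factors (1,1,1,1,1,1,1,1,1).

Boundary ∂_2: C_2 → C_1 acts by ∂[p,q,r] = [q,r] − [p,r] + [p,q]. For instance
  ∂[1,2,5] = [2,5] − [1,5] + [1,2],
  ∂[5,6,9] = [6,9] − [5,9] + [5,6].
The resulting 30×20 matrix has rank 20, and its Smith normal form has invariant factors (1,1,1,1,1,1,1,1,1,1,1,1,1,1,1,1,1,1,1,2).

Reading off H_k = ker ∂_k / im ∂_{k+1}:

  H_0: rank C_0 − rank ∂_1 = 10 − 9 = 1, and the invariant factors of ∂_1 are all 1, so H_0 = Z.
  H_1: rank ker ∂_1 − rank ∂_2 = (30 − 9) − 20 = 1, and ∂_2 has invariant factor 2 > 1, so H_1 = Z × Z/2.
  H_2: rank ker ∂_2 − rank ∂_3 = (20 − 20) − 0 = 0, and there is no ∂_3, so H_2 = 0.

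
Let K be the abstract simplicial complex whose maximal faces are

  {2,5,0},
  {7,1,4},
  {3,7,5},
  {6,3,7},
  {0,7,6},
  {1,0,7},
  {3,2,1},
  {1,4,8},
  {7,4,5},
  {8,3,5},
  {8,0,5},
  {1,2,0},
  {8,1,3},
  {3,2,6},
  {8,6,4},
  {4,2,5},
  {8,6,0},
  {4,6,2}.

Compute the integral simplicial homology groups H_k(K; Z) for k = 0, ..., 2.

Fix the vertex order 0 < 1 < 2 < 3 < 4 < 5 < 6 < 7 < 8 and write every simplex with vertices in increasing order. Then dim K = 2 and the simplices of K are:

  0-simplices (9): [0], [1], [2], [3], [4], [5], [6], [7], [8]
  1-simplices (27): (27 of them)
  2-simplices (18): [0,1,2], [0,1,7], [0,2,5], [0,5,8], [0,6,7], [0,6,8], [1,2,3], [1,3,8], [1,4,7], [1,4,8], [2,3,6], [2,4,5], [2,4,6], [3,5,7], [3,5,8], [3,6,7], [4,5,7], [4,6,8]

giving chain groups C_0 ≅ Z^9, C_1 ≅ Z^27, C_2 ≅ Z^18.

Boundary ∂_1: C_1 → C_0 is given by ∂[p,q] = [q] − [p]. For instance
  ∂[3,5] = [5] − [3].
As a 9×27 matrix over Z this has rank 8, with invariant factors (1,1,1,1,1,1,1,1).

Boundary ∂_2: C_2 → C_1 maps a triangle to the signed sum of its edges. For instance
  ∂[4,6,8] = [6,8] − [4,8] + [4,6],
  ∂[0,2,5] = [2,5] − [0,5] + [0,2].
As a 27×18 matrix over Z this has rank 17, with invariant factors (1,1,1,1,1,1,1,1,1,1,1,1,1,1,1,1,1).

Computing H_k = (kernel of ∂_k) / (image of ∂_{k+1}):

  H_0: rank C_0 − rank ∂_1 = 9 − 8 = 1, and the invariant factors of ∂_1 are all 1, so H_0 = Z.
  H_1: rank ker ∂_1 − rank ∂_2 = (27 − 8) − 17 = 2, and the invariant factors of ∂_2 are all 1, so H_1 = Z^2.
  H_2: rank ker ∂_2 − rank ∂_3 = (18 − 17) − 0 = 1, and there is no ∂_3, so H_2 = Z.

(K is a triangulation of the torus T^2.)

H_0 ≅ Z,  H_1 ≅ Z^2,  H_2 ≅ Z.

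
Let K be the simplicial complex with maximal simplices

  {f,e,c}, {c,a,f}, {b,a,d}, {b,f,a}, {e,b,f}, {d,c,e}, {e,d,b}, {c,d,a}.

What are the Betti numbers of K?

Take the total order a < b < c < d < e < f on the vertex set. Then K (dimension 2) consists of the simplices:

  0-simplices (6): a, b, c, d, e, f
  1-simplices (12): ab, ac, ad, af, bd, be, bf, cd, ce, cf, de, ef
  2-simplices (8): abd, abf, acd, acf, bde, bef, cde, cef

Hence C_0 ≅ Z^6, C_1 ≅ Z^12, C_2 ≅ Z^8.

Boundary ∂_1: C_1 → C_0 is given by ∂[p,q] = [q] − [p].
The 6×12 boundary matrix has rank 5 and Smith normal form diag(1,1,1,1,1).

∂_2: C_2 → C_1 maps a triangle to the signed sum of its edges. For instance
  ∂cde = de − ce + cd,
  ∂bde = de − be + bd.
The 12×8 boundary matrix has rank 7 and Smith normal form diag(1,1,1,1,1,1,1).

Reading off H_k = ker ∂_k / im ∂_{k+1}:

  H_0: rank C_0 − rank ∂_1 = 6 − 5 = 1, and the invariant factors of ∂_1 are all 1, so H_0 = Z.
  H_1: rank ker ∂_1 − rank ∂_2 = (12 − 5) − 7 = 0, and the invariant factors of ∂_2 are all 1, so H_1 = 0.
  H_2: rank ker ∂_2 − rank ∂_3 = (8 − 7) − 0 = 1, and there is no ∂_3, so H_2 = Z.

As a check, the Euler characteristic is 6 − 12 + 8 = 2, which agrees with 1 − 0 + 1 = 2.

Hence the Betti numbers are b_0 = 1, b_1 = 0, b_2 = 1.

b_0 = 1, b_1 = 0, b_2 = 1.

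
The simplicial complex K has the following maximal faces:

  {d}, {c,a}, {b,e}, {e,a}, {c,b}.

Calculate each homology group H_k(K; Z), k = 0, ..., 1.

K has 5 vertices, 4 edges.
rank ∂_0 = 0, rank ∂_1 = 3 ⇒ b_0 = 5 − 0 − 3 = 2; all invariant factors of ∂_1 are 1 so no torsion. So H_0 ≅ Z^2.
rank ∂_1 = 3, rank ∂_2 = 0 ⇒ b_1 = 4 − 3 − 0 = 1. So H_1 ≅ Z.

H_0 = Z^2,  H_1 = Z.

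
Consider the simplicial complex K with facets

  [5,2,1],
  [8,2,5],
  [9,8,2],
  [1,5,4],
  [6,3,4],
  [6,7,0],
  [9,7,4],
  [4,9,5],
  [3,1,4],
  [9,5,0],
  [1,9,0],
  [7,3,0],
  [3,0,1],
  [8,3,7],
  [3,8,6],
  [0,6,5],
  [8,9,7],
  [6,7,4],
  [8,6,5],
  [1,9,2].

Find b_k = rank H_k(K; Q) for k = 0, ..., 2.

Take the total order 0 < 1 < 2 < 3 < 4 < 5 < 6 < 7 < 8 < 9 on the vertex set. Then K (dimension 2) consists of the simplices:

  0-simplices (10): [0], [1], [2], [3], [4], [5], [6], [7], [8], [9]
  1-simplices (30): (30 of them)
  2-simplices (20): (20 of them)

giving chain groups C_0 ≅ Z^10, C_1 ≅ Z^30, C_2 ≅ Z^20.

The boundary map ∂_1: C_1 → C_0 maps an edge to its endpoints' difference, ∂[p,q] = q − p.
This gives a 10×30 integer matrix of rank 9; reducing to Smith normal form yields diagonal entries (1,1,1,1,1,1,1,1,1).

∂_2: C_2 → C_1 maps a triangle to the signed sum of its edges. For instance
  ∂[0,3,7] = [3,7] − [0,7] + [0,3],
  ∂[4,6,7] = [6,7] − [4,7] + [4,6].
The 30×20 boundary matrix has rank 20 and Smith normal form diag(1,1,1,1,1,1,1,1,1,1,1,1,1,1,1,1,1,1,1,2).

Computing H_k = (kernel of ∂_k) / (image of ∂_{k+1}):

  H_0: rank C_0 − rank ∂_1 = 10 − 9 = 1, and the invariant factors of ∂_1 are all 1, so H_0 = Z.
  H_1: rank ker ∂_1 − rank ∂_2 = (30 − 9) − 20 = 1, and ∂_2 has invariant factor 2 > 1, so H_1 = Z ⊕ Z_2.
  H_2: rank ker ∂_2 − rank ∂_3 = (20 − 20) − 0 = 0, and there is no ∂_3, so H_2 = 0.

Hence the Betti numbers are b_0 = 1, b_1 = 1, b_2 = 0.

b_0 = 1, b_1 = 1, b_2 = 0.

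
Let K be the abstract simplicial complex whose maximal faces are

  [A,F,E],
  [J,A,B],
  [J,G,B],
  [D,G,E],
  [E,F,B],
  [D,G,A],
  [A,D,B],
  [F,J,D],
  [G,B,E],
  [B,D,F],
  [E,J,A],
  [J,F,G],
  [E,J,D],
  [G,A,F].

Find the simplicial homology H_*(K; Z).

Order the vertices as A < B < D < E < F < G < J. Listing each simplex with vertices in this order, K has dimension 2 with simplices:

  0-simplices (7): A, B, D, E, F, G, J
  1-simplices (21): AB, AD, AE, AF, AG, AJ, BD, BE, BF, BG, BJ, DE, DF, DG, DJ, EF, EG, EJ, FG, FJ, GJ
  2-simplices (14): ABD, ABJ, ADG, AEF, AEJ, AFG, BDF, BEF, BEG, BGJ, DEG, DEJ, DFJ, FGJ

Hence C_0 ≅ Z^7, C_1 ≅ Z^21, C_2 ≅ Z^14.

The boundary map ∂_1: C_1 → C_0 is given by ∂[p,q] = [q] − [p]. For instance
  ∂EJ = J − E.
This gives a 7×21 integer matrix of rank 6; reducing to Smith normal form yields diagonal entries (1,1,1,1,1,1).

The boundary map ∂_2: C_2 → C_1 acts by ∂[p,q,r] = [q,r] − [p,r] + [p,q]. For instance
  ∂BGJ = GJ − BJ + BG,
  ∂ADG = DG − AG + AD.
The resulting 21×14 matrix has rank 13, and its Smith normal form has invariant factors (1,1,1,1,1,1,1,1,1,1,1,1,1).

Computing H_k = (kernel of ∂_k) / (image of ∂_{k+1}):

  H_0: rank C_0 − rank ∂_1 = 7 − 6 = 1, and the invariant factors of ∂_1 are all 1, so H_0 = Z.
  H_1: rank ker ∂_1 − rank ∂_2 = (21 − 6) − 13 = 2, and the invariant factors of ∂_2 are all 1, so H_1 = Z^2.
  H_2: rank ker ∂_2 − rank ∂_3 = (14 − 13) − 0 = 1, and there is no ∂_3, so H_2 = Z.

(K is a triangulation of the torus T^2.)

H_0 = Z,  H_1 = Z^2,  H_2 = Z.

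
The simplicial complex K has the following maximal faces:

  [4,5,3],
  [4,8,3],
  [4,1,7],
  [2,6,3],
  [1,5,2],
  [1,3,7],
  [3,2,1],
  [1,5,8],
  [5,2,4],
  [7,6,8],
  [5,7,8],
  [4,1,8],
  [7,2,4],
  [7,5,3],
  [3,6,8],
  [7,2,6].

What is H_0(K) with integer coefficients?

Fix the vertex order 1 < 2 < 3 < 4 < 5 < 6 < 7 < 8 and write every simplex with vertices in increasing order. Then dim K = 2 and the simplices of K are:

  0-simplices (8): [1], [2], [3], [4], [5], [6], [7], [8]
  1-simplices (24): (24 of them)
  2-simplices (16): [1,2,3], [1,2,5], [1,3,7], [1,4,7], [1,4,8], [1,5,8], [2,3,6], [2,4,5], [2,4,7], [2,6,7], [3,4,5], [3,4,8], [3,5,7], [3,6,8], [5,7,8], [6,7,8]

so the chain groups are C_0 ≅ Z^8, C_1 ≅ Z^24, C_2 ≅ Z^16.

The boundary map ∂_1: C_1 → C_0 sends each edge [p,q] (with p < q) to q − p. For instance
  ∂[1,5] = [5] − [1].
As a 8×24 matrix over Z this has rank 7, with invariant factors (1,1,1,1,1,1,1).

Boundary ∂_2: C_2 → C_1 sends each 2-simplex [p,q,r] to [q,r] − [p,r] + [p,q]. For instance
  ∂[1,4,8] = [4,8] − [1,8] + [1,4],
  ∂[5,7,8] = [7,8] − [5,8] + [5,7].
This gives a 24×16 integer matrix of rank 15; reducing to Smith normal form yields diagonal entries (1,1,1,1,1,1,1,1,1,1,1,1,1,1,1).

From H_k ≅ ker(∂_k) / im(∂_{k+1}) we obtain:

  H_0: rank C_0 − rank ∂_1 = 8 − 7 = 1, and the invariant factors of ∂_1 are all 1, so H_0 = Z.

(K is a triangulation of the torus T^2.)

H_0 = Z.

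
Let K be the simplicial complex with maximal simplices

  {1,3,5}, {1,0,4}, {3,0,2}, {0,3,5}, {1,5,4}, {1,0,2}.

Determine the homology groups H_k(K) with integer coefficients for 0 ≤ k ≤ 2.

H_0 ≅ Z,  H_1 ≅ Z,  H_2 = 0.

Take the total order 0 < 1 < 2 < 3 < 4 < 5 on the vertex set. Then K (dimension 2) consists of the simplices:

  0-simplices (6): [0], [1], [2], [3], [4], [5]
  1-simplices (12): [0,1], [0,2], [0,3], [0,4], [0,5], [1,2], [1,3], [1,4], [1,5], [2,3], [3,5], [4,5]
  2-simplices (6): [0,1,2], [0,1,4], [0,2,3], [0,3,5], [1,3,5], [1,4,5]

so the chain groups are C_0 ≅ Z^6, C_1 ≅ Z^12, C_2 ≅ Z^6.

The boundary map ∂_1: C_1 → C_0 sends each edge [p,q] (with p < q) to q − p.
The resulting 6×12 matrix has rank 5, and its Smith normal form has invariant factors (1,1,1,1,1).

Boundary ∂_2: C_2 → C_1 maps a triangle to the signed sum of its edges. For instance
  ∂[0,1,4] = [1,4] − [0,4] + [0,1],
  ∂[1,3,5] = [3,5] − [1,5] + [1,3].
As a 12×6 matrix over Z this has rank 6, with invariant factors (1,1,1,1,1,1).

From H_k ≅ ker(∂_k) / im(∂_{k+1}) we obtain:

  H_0: rank C_0 − rank ∂_1 = 6 − 5 = 1, and the invariant factors of ∂_1 are all 1, so H_0 ≅ Z.
  H_1: rank ker ∂_1 − rank ∂_2 = (12 − 5) − 6 = 1, and the invariant factors of ∂_2 are all 1, so H_1 ≅ Z.
  H_2: rank ker ∂_2 − rank ∂_3 = (6 − 6) − 0 = 0, and there is no ∂_3, so H_2 ≅ 0.

As a check, the Euler characteristic is 6 − 12 + 6 = 0, which agrees with 1 − 1 + 0 = 0.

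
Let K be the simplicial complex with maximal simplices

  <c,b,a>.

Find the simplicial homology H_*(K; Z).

Take the total order a < b < c on the vertex set. Then K (dimension 2) consists of the simplices:

  0-simplices (3): a, b, c
  1-simplices (3): ab, ac, bc
  2-simplices (1): abc

giving chain groups C_0 ≅ Z^3, C_1 ≅ Z^3, C_2 ≅ Z^1.

The boundary map ∂_1: C_1 → C_0 maps an edge to its endpoints' difference, ∂[p,q] = q − p.
This gives a 3×3 integer matrix of rank 2; reducing to Smith normal form yields diagonal entries (1,1).

The boundary map ∂_2: C_2 → C_1 sends each 2-simplex [p,q,r] to [q,r] − [p,r] + [p,q]. For instance
  ∂abc = bc − ac + ab.
As a 3×1 matrix over Z this has rank 1, with invariant factors (1).

Computing H_k = (kernel of ∂_k) / (image of ∂_{k+1}):

  H_0: rank C_0 − rank ∂_1 = 3 − 2 = 1, and the invariant factors of ∂_1 are all 1, so H_0 = Z.
  H_1: rank ker ∂_1 − rank ∂_2 = (3 − 2) − 1 = 0, and the invariant factors of ∂_2 are all 1, so H_1 = 0.
  H_2: rank ker ∂_2 − rank ∂_3 = (1 − 1) − 0 = 0, and there is no ∂_3, so H_2 = 0.

(K is a triangulation of the 2-simplex.)

H_0 ≅ Z,  H_1 = 0,  H_2 = 0.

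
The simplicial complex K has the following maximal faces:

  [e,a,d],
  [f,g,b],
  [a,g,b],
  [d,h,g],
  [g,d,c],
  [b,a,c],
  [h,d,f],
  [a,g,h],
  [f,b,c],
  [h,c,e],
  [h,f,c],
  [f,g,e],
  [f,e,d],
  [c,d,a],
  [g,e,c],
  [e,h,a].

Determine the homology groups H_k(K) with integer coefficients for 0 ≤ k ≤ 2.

H_0 ≅ Z,  H_1 ≅ Z^2,  H_2 ≅ Z.

Fix the vertex order a < b < c < d < e < f < g < h and write every simplex with vertices in increasing order. Then dim K = 2 and the simplices of K are:

  0-simplices (8): a, b, c, d, e, f, g, h
  1-simplices (24): ab, ac, ad, ae, ag, ah, bc, bf, bg, cd, ce, cf, cg, ch, de, df, dg, dh, ef, eg, eh, fg, fh, gh
  2-simplices (16): abc, abg, acd, ade, aeh, agh, bcf, bfg, cdg, ceg, ceh, cfh, def, dfh, dgh, efg

Hence C_0 ≅ Z^8, C_1 ≅ Z^24, C_2 ≅ Z^16.

∂_1: C_1 → C_0 is given by ∂[p,q] = [q] − [p]. For instance
  ∂ab = b − a.
The resulting 8×24 matrix has rank 7, and its Smith normal form has invariant factors (1,1,1,1,1,1,1).

The boundary map ∂_2: C_2 → C_1 acts by ∂[p,q,r] = [q,r] − [p,r] + [p,q]. For instance
  ∂aeh = eh − ah + ae,
  ∂ade = de − ae + ad.
The 24×16 boundary matrix has rank 15 and Smith normal form diag(1,1,1,1,1,1,1,1,1,1,1,1,1,1,1).

Computing H_k = (kernel of ∂_k) / (image of ∂_{k+1}):

  H_0: rank C_0 − rank ∂_1 = 8 − 7 = 1, and the invariant factors of ∂_1 are all 1, so H_0 = Z.
  H_1: rank ker ∂_1 − rank ∂_2 = (24 − 7) − 15 = 2, and the invariant factors of ∂_2 are all 1, so H_1 = Z^2.
  H_2: rank ker ∂_2 − rank ∂_3 = (16 − 15) − 0 = 1, and there is no ∂_3, so H_2 = Z.

As a check, the Euler characteristic is 8 − 24 + 16 = 0, which agrees with 1 − 2 + 1 = 0.
(K is a triangulation of the torus T^2.)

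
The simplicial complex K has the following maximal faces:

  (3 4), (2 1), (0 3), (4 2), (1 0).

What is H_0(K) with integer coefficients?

H_0 = Z.

Order the vertices as 0 < 1 < 2 < 3 < 4. Listing each simplex with vertices in this order, K has dimension 1 with simplices:

  0-simplices (5): [0], [1], [2], [3], [4]
  1-simplices (5): [0,1], [0,3], [1,2], [2,4], [3,4]

giving chain groups C_0 ≅ Z^5, C_1 ≅ Z^5.

∂_1: C_1 → C_0 maps an edge to its endpoints' difference, ∂[p,q] = q − p.
As a 5×5 matrix over Z this has rank 4, with invariant factors (1,1,1,1).

From H_k ≅ ker(∂_k) / im(∂_{k+1}) we obtain:

  H_0: rank C_0 − rank ∂_1 = 5 − 4 = 1, and the invariant factors of ∂_1 are all 1, so H_0 ≅ Z.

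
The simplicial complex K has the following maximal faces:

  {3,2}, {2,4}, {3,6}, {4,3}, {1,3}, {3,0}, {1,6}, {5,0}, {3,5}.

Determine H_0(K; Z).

We work with the vertex ordering 0 < 1 < 2 < 3 < 4 < 5 < 6. The simplices of K, each written with vertices in increasing order, are:

  0-simplices (7): [0], [1], [2], [3], [4], [5], [6]
  1-simplices (9): [0,3], [0,5], [1,3], [1,6], [2,3], [2,4], [3,4], [3,5], [3,6]

so the chain groups are C_0 ≅ Z^7, C_1 ≅ Z^9.

The boundary map ∂_1: C_1 → C_0 sends each edge [p,q] (with p < q) to q − p.
The resulting 7×9 matrix has rank 6, and its Smith normal form has invariant factors (1,1,1,1,1,1).

From H_k ≅ ker(∂_k) / im(∂_{k+1}) we obtain:

  H_0: rank C_0 − rank ∂_1 = 7 − 6 = 1, and the invariant factors of ∂_1 are all 1, so H_0 = Z.

H_0 ≅ Z.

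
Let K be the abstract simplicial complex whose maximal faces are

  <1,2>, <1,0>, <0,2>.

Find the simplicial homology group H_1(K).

We work with the vertex ordering 0 < 1 < 2. The simplices of K, each written with vertices in increasing order, are:

  0-simplices (3): [0], [1], [2]
  1-simplices (3): [0,1], [0,2], [1,2]

Hence C_0 ≅ Z^3, C_1 ≅ Z^3.

∂_1: C_1 → C_0 is given by ∂[p,q] = [q] − [p].
As a 3×3 matrix over Z this has rank 2, with invariant factors (1,1).

Reading off H_k = ker ∂_k / im ∂_{k+1}:

  H_1: rank ker ∂_1 − rank ∂_2 = (3 − 2) − 0 = 1, and there is no ∂_2, so H_1 = Z.

(K is a triangulation of the circle S^1.)

H_1 = Z.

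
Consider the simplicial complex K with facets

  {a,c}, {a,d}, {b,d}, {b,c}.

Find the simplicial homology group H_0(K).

Order the vertices as a < b < c < d. Listing each simplex with vertices in this order, K has dimension 1 with simplices:

  0-simplices (4): a, b, c, d
  1-simplices (4): ac, ad, bc, bd

giving chain groups C_0 ≅ Z^4, C_1 ≅ Z^4.

The boundary map ∂_1: C_1 → C_0 sends each edge [p,q] (with p < q) to q − p.
The resulting 4×4 matrix has rank 3, and its Smith normal form has invariant factors (1,1,1).

From H_k ≅ ker(∂_k) / im(∂_{k+1}) we obtain:

  H_0: rank C_0 − rank ∂_1 = 4 − 3 = 1, and the invariant factors of ∂_1 are all 1, so H_0 = Z.

(K is a triangulation of the circle S^1.)

H_0 = Z.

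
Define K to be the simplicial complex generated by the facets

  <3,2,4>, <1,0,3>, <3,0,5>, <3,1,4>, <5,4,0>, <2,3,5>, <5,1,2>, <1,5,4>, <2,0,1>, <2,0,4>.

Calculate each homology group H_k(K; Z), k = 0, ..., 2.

We work with the vertex ordering 0 < 1 < 2 < 3 < 4 < 5. The simplices of K, each written with vertices in increasing order, are:

  0-simplices (6): [0], [1], [2], [3], [4], [5]
  1-simplices (15): [0,1], [0,2], [0,3], [0,4], [0,5], [1,2], [1,3], [1,4], [1,5], [2,3], [2,4], [2,5], [3,4], [3,5], [4,5]
  2-simplices (10): [0,1,2], [0,1,3], [0,2,4], [0,3,5], [0,4,5], [1,2,5], [1,3,4], [1,4,5], [2,3,4], [2,3,5]

giving chain groups C_0 ≅ Z^6, C_1 ≅ Z^15, C_2 ≅ Z^10.

The boundary map ∂_1: C_1 → C_0 is given by ∂[p,q] = [q] − [p]. For instance
  ∂[2,5] = [5] − [2].
This gives a 6×15 integer matrix of rank 5; reducing to Smith normal form yields diagonal entries (1,1,1,1,1).

The boundary map ∂_2: C_2 → C_1 sends each 2-simplex [p,q,r] to [q,r] − [p,r] + [p,q]. For instance
  ∂[0,2,4] = [2,4] − [0,4] + [0,2],
  ∂[0,1,3] = [1,3] − [0,3] + [0,1].
The resulting 15×10 matrix has rank 10, and its Smith normal form has invariant factors (1,1,1,1,1,1,1,1,1,2).

Now H_k = ker ∂_k / im ∂_{k+1}, so:

  H_0: rank C_0 − rank ∂_1 = 6 − 5 = 1, and the invariant factors of ∂_1 are all 1, so H_0 ≅ Z.
  H_1: rank ker ∂_1 − rank ∂_2 = (15 − 5) − 10 = 0, and ∂_2 has invariant factor 2 > 1, so H_1 ≅ Z/2Z.
  H_2: rank ker ∂_2 − rank ∂_3 = (10 − 10) − 0 = 0, and there is no ∂_3, so H_2 ≅ 0.

H_0 = Z,  H_1 = Z/2Z,  H_2 = 0.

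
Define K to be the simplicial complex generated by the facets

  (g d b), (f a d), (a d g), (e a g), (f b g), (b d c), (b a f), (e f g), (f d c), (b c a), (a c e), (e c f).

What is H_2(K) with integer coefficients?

Take the total order a < b < c < d < e < f < g on the vertex set. Then K (dimension 2) consists of the simplices:

  0-simplices (7): a, b, c, d, e, f, g
  1-simplices (18): ab, ac, ad, ae, af, ag, bc, bd, bf, bg, cd, ce, cf, df, dg, ef, eg, fg
  2-simplices (12): abc, abf, ace, adf, adg, aeg, bcd, bdg, bfg, cdf, cef, efg

Hence C_0 ≅ Z^7, C_1 ≅ Z^18, C_2 ≅ Z^12.

The boundary map ∂_1: C_1 → C_0 is given by ∂[p,q] = [q] − [p].
The 7×18 boundary matrix has rank 6 and Smith normal form diag(1,1,1,1,1,1).

The boundary map ∂_2: C_2 → C_1 acts by ∂[p,q,r] = [q,r] − [p,r] + [p,q]. For instance
  ∂adf = df − af + ad,
  ∂cef = ef − cf + ce.
As a 18×12 matrix over Z this has rank 12, with invariant factors (1,1,1,1,1,1,1,1,1,1,1,2).

From H_k ≅ ker(∂_k) / im(∂_{k+1}) we obtain:

  H_2: rank ker ∂_2 − rank ∂_3 = (12 − 12) − 0 = 0, and there is no ∂_3, so H_2 = 0.

(K is a triangulation of the real projective plane RP^2.)

H_2 ≅ 0.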